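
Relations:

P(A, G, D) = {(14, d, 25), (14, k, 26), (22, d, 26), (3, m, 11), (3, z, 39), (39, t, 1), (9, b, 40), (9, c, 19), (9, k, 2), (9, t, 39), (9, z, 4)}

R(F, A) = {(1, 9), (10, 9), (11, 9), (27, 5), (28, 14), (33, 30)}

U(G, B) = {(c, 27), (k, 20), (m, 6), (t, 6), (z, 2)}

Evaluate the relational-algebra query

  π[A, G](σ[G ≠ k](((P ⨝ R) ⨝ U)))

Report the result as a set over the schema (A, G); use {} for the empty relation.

{(9, c), (9, t), (9, z)}

Joining P and R on A yields {(14, d, 25, 28), (14, k, 26, 28), (9, b, 40, 1), (9, b, 40, 10), (9, b, 40, 11), (9, c, 19, 1), (9, c, 19, 10), (9, c, 19, 11), (9, k, 2, 1), (9, k, 2, 10), (9, k, 2, 11), (9, t, 39, 1), (9, t, 39, 10), (9, t, 39, 11), (9, z, 4, 1), (9, z, 4, 10), (9, z, 4, 11)}.
Joining (P ⨝ R) and U on G yields {(14, k, 26, 28, 20), (9, c, 19, 1, 27), (9, c, 19, 10, 27), (9, c, 19, 11, 27), (9, k, 2, 1, 20), (9, k, 2, 10, 20), (9, k, 2, 11, 20), (9, t, 39, 1, 6), (9, t, 39, 10, 6), (9, t, 39, 11, 6), (9, z, 4, 1, 2), (9, z, 4, 10, 2), (9, z, 4, 11, 2)}.
σ[G ≠ k]: keep tuples satisfying G ≠ k → {(9, c, 19, 1, 27), (9, c, 19, 10, 27), (9, c, 19, 11, 27), (9, t, 39, 1, 6), (9, t, 39, 10, 6), (9, t, 39, 11, 6), (9, z, 4, 1, 2), (9, z, 4, 10, 2), (9, z, 4, 11, 2)}
Keep only column(s) A, G (6 duplicate(s) eliminated): {(9, c), (9, t), (9, z)}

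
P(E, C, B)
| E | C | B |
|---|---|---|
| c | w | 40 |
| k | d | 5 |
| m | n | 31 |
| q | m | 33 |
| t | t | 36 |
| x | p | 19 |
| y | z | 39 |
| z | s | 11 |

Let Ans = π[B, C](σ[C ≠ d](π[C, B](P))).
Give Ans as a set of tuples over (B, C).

Projecting to C, B: {(d, 5), (m, 33), (n, 31), (p, 19), (s, 11), (t, 36), (w, 40), (z, 39)}
Selection C ≠ d: {(m, 33), (n, 31), (p, 19), (s, 11), (t, 36), (w, 40), (z, 39)}
Projecting to B, C: {(11, s), (19, p), (31, n), (33, m), (36, t), (39, z), (40, w)}

{(11, s), (19, p), (31, n), (33, m), (36, t), (39, z), (40, w)}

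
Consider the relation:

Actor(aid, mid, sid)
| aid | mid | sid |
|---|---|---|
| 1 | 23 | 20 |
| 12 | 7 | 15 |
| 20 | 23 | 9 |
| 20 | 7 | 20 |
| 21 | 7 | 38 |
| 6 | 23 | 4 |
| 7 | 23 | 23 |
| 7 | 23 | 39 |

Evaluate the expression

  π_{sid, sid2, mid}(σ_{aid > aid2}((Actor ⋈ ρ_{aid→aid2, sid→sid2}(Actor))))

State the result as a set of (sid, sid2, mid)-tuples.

{(20, 15, 7), (23, 20, 23), (23, 4, 23), (38, 15, 7), (38, 20, 7), (39, 20, 23), (39, 4, 23), (4, 20, 23), (9, 20, 23), (9, 23, 23), (9, 39, 23), (9, 4, 23)}

ρ[aid→aid2, sid→sid2]: schema becomes (aid2, mid, sid2); tuples unchanged.
Actor ⋈ ρ_{aid→aid2, sid→sid2}(Actor) (natural join on mid): {(1, 23, 20, 1, 20), (1, 23, 20, 20, 9), (1, 23, 20, 6, 4), (1, 23, 20, 7, 23), (1, 23, 20, 7, 39), (12, 7, 15, 12, 15), (12, 7, 15, 20, 20), (12, 7, 15, 21, 38), (20, 23, 9, 1, 20), (20, 23, 9, 20, 9), (20, 23, 9, 6, 4), (20, 23, 9, 7, 23), (20, 23, 9, 7, 39), (20, 7, 20, 12, 15), (20, 7, 20, 20, 20), (20, 7, 20, 21, 38), (21, 7, 38, 12, 15), (21, 7, 38, 20, 20), (21, 7, 38, 21, 38), (6, 23, 4, 1, 20), (6, 23, 4, 20, 9), (6, 23, 4, 6, 4), (6, 23, 4, 7, 23), (6, 23, 4, 7, 39), (7, 23, 23, 1, 20), (7, 23, 23, 20, 9), (7, 23, 23, 6, 4), (7, 23, 23, 7, 23), (7, 23, 23, 7, 39), (7, 23, 39, 1, 20), (7, 23, 39, 20, 9), (7, 23, 39, 6, 4), (7, 23, 39, 7, 23), (7, 23, 39, 7, 39)}
σ[aid > aid2]: keep tuples satisfying aid > aid2 → {(20, 23, 9, 1, 20), (20, 23, 9, 6, 4), (20, 23, 9, 7, 23), (20, 23, 9, 7, 39), (20, 7, 20, 12, 15), (21, 7, 38, 12, 15), (21, 7, 38, 20, 20), (6, 23, 4, 1, 20), (7, 23, 23, 1, 20), (7, 23, 23, 6, 4), (7, 23, 39, 1, 20), (7, 23, 39, 6, 4)}
Keep only column(s) sid, sid2, mid: {(20, 15, 7), (23, 20, 23), (23, 4, 23), (38, 15, 7), (38, 20, 7), (39, 20, 23), (39, 4, 23), (4, 20, 23), (9, 20, 23), (9, 23, 23), (9, 39, 23), (9, 4, 23)}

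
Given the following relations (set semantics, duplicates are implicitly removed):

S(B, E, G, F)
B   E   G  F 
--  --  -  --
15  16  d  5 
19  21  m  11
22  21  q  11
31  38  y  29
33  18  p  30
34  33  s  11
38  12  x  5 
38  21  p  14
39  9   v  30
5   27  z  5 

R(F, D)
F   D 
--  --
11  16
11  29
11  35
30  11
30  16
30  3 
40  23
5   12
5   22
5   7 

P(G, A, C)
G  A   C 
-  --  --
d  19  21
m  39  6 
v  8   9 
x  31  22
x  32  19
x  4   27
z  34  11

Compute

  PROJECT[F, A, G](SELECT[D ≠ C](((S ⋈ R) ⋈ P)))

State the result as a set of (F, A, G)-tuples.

S ⋈ R (natural join on F): {(15, 16, d, 5, 12), (15, 16, d, 5, 22), (15, 16, d, 5, 7), (19, 21, m, 11, 16), (19, 21, m, 11, 29), (19, 21, m, 11, 35), (22, 21, q, 11, 16), (22, 21, q, 11, 29), (22, 21, q, 11, 35), (33, 18, p, 30, 11), (33, 18, p, 30, 16), (33, 18, p, 30, 3), (34, 33, s, 11, 16), (34, 33, s, 11, 29), (34, 33, s, 11, 35), (38, 12, x, 5, 12), (38, 12, x, 5, 22), (38, 12, x, 5, 7), (39, 9, v, 30, 11), (39, 9, v, 30, 16), (39, 9, v, 30, 3), (5, 27, z, 5, 12), (5, 27, z, 5, 22), (5, 27, z, 5, 7)}
(S ⋈ R) ⋈ P (natural join on G): {(15, 16, d, 5, 12, 19, 21), (15, 16, d, 5, 22, 19, 21), (15, 16, d, 5, 7, 19, 21), (19, 21, m, 11, 16, 39, 6), (19, 21, m, 11, 29, 39, 6), (19, 21, m, 11, 35, 39, 6), (38, 12, x, 5, 12, 31, 22), (38, 12, x, 5, 12, 32, 19), (38, 12, x, 5, 12, 4, 27), (38, 12, x, 5, 22, 31, 22), (38, 12, x, 5, 22, 32, 19), (38, 12, x, 5, 22, 4, 27), (38, 12, x, 5, 7, 31, 22), (38, 12, x, 5, 7, 32, 19), (38, 12, x, 5, 7, 4, 27), (39, 9, v, 30, 11, 8, 9), (39, 9, v, 30, 16, 8, 9), (39, 9, v, 30, 3, 8, 9), (5, 27, z, 5, 12, 34, 11), (5, 27, z, 5, 22, 34, 11), (5, 27, z, 5, 7, 34, 11)}
Apply σ_{D ≠ C}; surviving tuples: {(15, 16, d, 5, 12, 19, 21), (15, 16, d, 5, 22, 19, 21), (15, 16, d, 5, 7, 19, 21), (19, 21, m, 11, 16, 39, 6), (19, 21, m, 11, 29, 39, 6), (19, 21, m, 11, 35, 39, 6), (38, 12, x, 5, 12, 31, 22), (38, 12, x, 5, 12, 32, 19), (38, 12, x, 5, 12, 4, 27), (38, 12, x, 5, 22, 32, 19), (38, 12, x, 5, 22, 4, 27), (38, 12, x, 5, 7, 31, 22), (38, 12, x, 5, 7, 32, 19), (38, 12, x, 5, 7, 4, 27), (39, 9, v, 30, 11, 8, 9), (39, 9, v, 30, 16, 8, 9), (39, 9, v, 30, 3, 8, 9), (5, 27, z, 5, 12, 34, 11), (5, 27, z, 5, 22, 34, 11), (5, 27, z, 5, 7, 34, 11)}
Projecting to F, A, G (13 duplicate(s) eliminated): {(11, 39, m), (30, 8, v), (5, 19, d), (5, 31, x), (5, 32, x), (5, 34, z), (5, 4, x)}

{(11, 39, m), (30, 8, v), (5, 19, d), (5, 31, x), (5, 32, x), (5, 34, z), (5, 4, x)}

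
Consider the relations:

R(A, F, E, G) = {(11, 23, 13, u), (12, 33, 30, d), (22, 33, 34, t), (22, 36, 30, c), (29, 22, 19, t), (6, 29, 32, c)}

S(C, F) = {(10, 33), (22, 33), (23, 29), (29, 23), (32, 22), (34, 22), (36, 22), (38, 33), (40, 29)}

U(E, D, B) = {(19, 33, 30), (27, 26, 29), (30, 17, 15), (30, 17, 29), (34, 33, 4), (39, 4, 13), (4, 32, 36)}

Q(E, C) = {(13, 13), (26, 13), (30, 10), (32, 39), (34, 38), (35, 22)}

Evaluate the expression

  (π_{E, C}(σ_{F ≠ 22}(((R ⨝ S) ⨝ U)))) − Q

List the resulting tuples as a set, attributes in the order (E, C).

Joining R and S on F yields {(11, 23, 13, u, 29), (12, 33, 30, d, 10), (12, 33, 30, d, 22), (12, 33, 30, d, 38), (22, 33, 34, t, 10), (22, 33, 34, t, 22), (22, 33, 34, t, 38), (29, 22, 19, t, 32), (29, 22, 19, t, 34), (29, 22, 19, t, 36), (6, 29, 32, c, 23), (6, 29, 32, c, 40)}.
Joining (R ⨝ S) and U on E yields {(12, 33, 30, d, 10, 17, 15), (12, 33, 30, d, 10, 17, 29), (12, 33, 30, d, 22, 17, 15), (12, 33, 30, d, 22, 17, 29), (12, 33, 30, d, 38, 17, 15), (12, 33, 30, d, 38, 17, 29), (22, 33, 34, t, 10, 33, 4), (22, 33, 34, t, 22, 33, 4), (22, 33, 34, t, 38, 33, 4), (29, 22, 19, t, 32, 33, 30), (29, 22, 19, t, 34, 33, 30), (29, 22, 19, t, 36, 33, 30)}.
Apply σ_{F ≠ 22}; surviving tuples: {(12, 33, 30, d, 10, 17, 15), (12, 33, 30, d, 10, 17, 29), (12, 33, 30, d, 22, 17, 15), (12, 33, 30, d, 22, 17, 29), (12, 33, 30, d, 38, 17, 15), (12, 33, 30, d, 38, 17, 29), (22, 33, 34, t, 10, 33, 4), (22, 33, 34, t, 22, 33, 4), (22, 33, 34, t, 38, 33, 4)}
Projecting to E, C (3 duplicate(s) eliminated): {(30, 10), (30, 22), (30, 38), (34, 10), (34, 22), (34, 38)}
Difference: {(30, 10), (30, 22), (30, 38), (34, 10), (34, 22), (34, 38)} with {(13, 13), (26, 13), (30, 10), (32, 39), (34, 38), (35, 22)} → {(30, 22), (30, 38), (34, 10), (34, 22)}

{(30, 22), (30, 38), (34, 10), (34, 22)}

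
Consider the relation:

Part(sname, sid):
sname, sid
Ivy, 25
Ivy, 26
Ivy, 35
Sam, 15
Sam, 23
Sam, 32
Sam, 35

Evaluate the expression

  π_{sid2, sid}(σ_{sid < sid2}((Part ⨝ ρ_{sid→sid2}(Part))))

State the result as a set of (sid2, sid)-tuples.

ρ[sid→sid2]: schema becomes (sname, sid2); tuples unchanged.
Joining Part and ρ_{sid→sid2}(Part) on sname yields {(Ivy, 25, 25), (Ivy, 25, 26), (Ivy, 25, 35), (Ivy, 26, 25), (Ivy, 26, 26), (Ivy, 26, 35), (Ivy, 35, 25), (Ivy, 35, 26), (Ivy, 35, 35), (Sam, 15, 15), (Sam, 15, 23), (Sam, 15, 32), (Sam, 15, 35), (Sam, 23, 15), (Sam, 23, 23), (Sam, 23, 32), (Sam, 23, 35), (Sam, 32, 15), (Sam, 32, 23), (Sam, 32, 32), (Sam, 32, 35), (Sam, 35, 15), (Sam, 35, 23), (Sam, 35, 32), (Sam, 35, 35)}.
Filtering on sid < sid2 leaves {(Ivy, 25, 26), (Ivy, 25, 35), (Ivy, 26, 35), (Sam, 15, 23), (Sam, 15, 32), (Sam, 15, 35), (Sam, 23, 32), (Sam, 23, 35), (Sam, 32, 35)}.
π_{sid2, sid} gives {(23, 15), (26, 25), (32, 15), (32, 23), (35, 15), (35, 23), (35, 25), (35, 26), (35, 32)}.

{(23, 15), (26, 25), (32, 15), (32, 23), (35, 15), (35, 23), (35, 25), (35, 26), (35, 32)}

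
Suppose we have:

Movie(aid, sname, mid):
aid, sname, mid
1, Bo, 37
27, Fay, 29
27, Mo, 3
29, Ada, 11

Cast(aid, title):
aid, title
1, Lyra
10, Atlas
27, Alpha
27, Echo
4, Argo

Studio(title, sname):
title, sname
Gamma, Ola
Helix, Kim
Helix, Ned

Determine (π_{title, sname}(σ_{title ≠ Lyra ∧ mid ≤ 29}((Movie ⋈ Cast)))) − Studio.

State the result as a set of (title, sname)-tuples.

Natural join on aid: {(1, Bo, 37, Lyra), (27, Fay, 29, Alpha), (27, Fay, 29, Echo), (27, Mo, 3, Alpha), (27, Mo, 3, Echo)}
Apply σ_{title ≠ Lyra ∧ mid ≤ 29}; surviving tuples: {(27, Fay, 29, Alpha), (27, Fay, 29, Echo), (27, Mo, 3, Alpha), (27, Mo, 3, Echo)}
π[title, sname]: project onto (title, sname) → {(Alpha, Fay), (Alpha, Mo), (Echo, Fay), (Echo, Mo)}
Set difference of the two operands is {(Alpha, Fay), (Alpha, Mo), (Echo, Fay), (Echo, Mo)}.

{(Alpha, Fay), (Alpha, Mo), (Echo, Fay), (Echo, Mo)}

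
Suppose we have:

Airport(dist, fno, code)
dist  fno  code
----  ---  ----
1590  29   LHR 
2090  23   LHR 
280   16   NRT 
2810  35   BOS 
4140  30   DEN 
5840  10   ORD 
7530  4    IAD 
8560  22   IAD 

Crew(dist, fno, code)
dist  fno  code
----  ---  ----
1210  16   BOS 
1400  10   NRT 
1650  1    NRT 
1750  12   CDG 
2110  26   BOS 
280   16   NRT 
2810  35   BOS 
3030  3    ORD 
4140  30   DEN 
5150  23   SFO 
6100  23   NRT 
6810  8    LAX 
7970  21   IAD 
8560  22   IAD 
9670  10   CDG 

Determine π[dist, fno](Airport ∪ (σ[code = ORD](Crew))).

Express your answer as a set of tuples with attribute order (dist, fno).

Apply σ_{code = ORD}; surviving tuples: {(3030, 3, ORD)}
Set union of the two operands is {(1590, 29, LHR), (2090, 23, LHR), (280, 16, NRT), (2810, 35, BOS), (3030, 3, ORD), (4140, 30, DEN), (5840, 10, ORD), (7530, 4, IAD), (8560, 22, IAD)}.
π_{dist, fno} gives {(1590, 29), (2090, 23), (280, 16), (2810, 35), (3030, 3), (4140, 30), (5840, 10), (7530, 4), (8560, 22)}.

{(1590, 29), (2090, 23), (280, 16), (2810, 35), (3030, 3), (4140, 30), (5840, 10), (7530, 4), (8560, 22)}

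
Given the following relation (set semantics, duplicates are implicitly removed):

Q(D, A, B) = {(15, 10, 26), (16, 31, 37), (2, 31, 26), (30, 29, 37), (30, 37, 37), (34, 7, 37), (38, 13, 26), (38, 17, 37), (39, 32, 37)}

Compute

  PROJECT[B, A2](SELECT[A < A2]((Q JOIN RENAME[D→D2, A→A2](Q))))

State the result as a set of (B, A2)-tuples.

ρ[D→D2, A→A2]: schema becomes (D2, A2, B); tuples unchanged.
Natural join on B: {(15, 10, 26, 15, 10), (15, 10, 26, 2, 31), (15, 10, 26, 38, 13), (16, 31, 37, 16, 31), (16, 31, 37, 30, 29), (16, 31, 37, 30, 37), (16, 31, 37, 34, 7), (16, 31, 37, 38, 17), (16, 31, 37, 39, 32), (2, 31, 26, 15, 10), (2, 31, 26, 2, 31), (2, 31, 26, 38, 13), (30, 29, 37, 16, 31), (30, 29, 37, 30, 29), (30, 29, 37, 30, 37), (30, 29, 37, 34, 7), (30, 29, 37, 38, 17), (30, 29, 37, 39, 32), (30, 37, 37, 16, 31), (30, 37, 37, 30, 29), (30, 37, 37, 30, 37), (30, 37, 37, 34, 7), (30, 37, 37, 38, 17), (30, 37, 37, 39, 32), (34, 7, 37, 16, 31), (34, 7, 37, 30, 29), (34, 7, 37, 30, 37), (34, 7, 37, 34, 7), (34, 7, 37, 38, 17), (34, 7, 37, 39, 32), (38, 13, 26, 15, 10), (38, 13, 26, 2, 31), (38, 13, 26, 38, 13), (38, 17, 37, 16, 31), (38, 17, 37, 30, 29), (38, 17, 37, 30, 37), (38, 17, 37, 34, 7), (38, 17, 37, 38, 17), (38, 17, 37, 39, 32), (39, 32, 37, 16, 31), (39, 32, 37, 30, 29), (39, 32, 37, 30, 37), (39, 32, 37, 34, 7), (39, 32, 37, 38, 17), (39, 32, 37, 39, 32)}
Selection A < A2: {(15, 10, 26, 2, 31), (15, 10, 26, 38, 13), (16, 31, 37, 30, 37), (16, 31, 37, 39, 32), (30, 29, 37, 16, 31), (30, 29, 37, 30, 37), (30, 29, 37, 39, 32), (34, 7, 37, 16, 31), (34, 7, 37, 30, 29), (34, 7, 37, 30, 37), (34, 7, 37, 38, 17), (34, 7, 37, 39, 32), (38, 13, 26, 2, 31), (38, 17, 37, 16, 31), (38, 17, 37, 30, 29), (38, 17, 37, 30, 37), (38, 17, 37, 39, 32), (39, 32, 37, 30, 37)}
π_{B, A2} gives {(26, 13), (26, 31), (37, 17), (37, 29), (37, 31), (37, 32), (37, 37)} (11 duplicate(s) eliminated).

{(26, 13), (26, 31), (37, 17), (37, 29), (37, 31), (37, 32), (37, 37)}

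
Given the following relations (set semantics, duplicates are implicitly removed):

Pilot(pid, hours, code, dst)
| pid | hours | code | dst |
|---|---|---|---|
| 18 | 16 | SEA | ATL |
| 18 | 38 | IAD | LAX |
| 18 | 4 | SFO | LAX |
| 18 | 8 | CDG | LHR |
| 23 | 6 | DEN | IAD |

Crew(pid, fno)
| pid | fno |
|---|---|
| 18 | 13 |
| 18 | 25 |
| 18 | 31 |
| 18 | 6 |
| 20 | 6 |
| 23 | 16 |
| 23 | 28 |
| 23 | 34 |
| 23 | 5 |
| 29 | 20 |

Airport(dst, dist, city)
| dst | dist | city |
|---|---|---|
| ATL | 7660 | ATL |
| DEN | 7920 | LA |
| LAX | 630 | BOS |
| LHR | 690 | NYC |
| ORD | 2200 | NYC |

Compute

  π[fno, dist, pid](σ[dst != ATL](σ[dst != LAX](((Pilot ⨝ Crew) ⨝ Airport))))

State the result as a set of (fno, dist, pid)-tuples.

{(13, 690, 18), (25, 690, 18), (31, 690, 18), (6, 690, 18)}

Natural join on pid: {(18, 16, SEA, ATL, 13), (18, 16, SEA, ATL, 25), (18, 16, SEA, ATL, 31), (18, 16, SEA, ATL, 6), (18, 38, IAD, LAX, 13), (18, 38, IAD, LAX, 25), (18, 38, IAD, LAX, 31), (18, 38, IAD, LAX, 6), (18, 4, SFO, LAX, 13), (18, 4, SFO, LAX, 25), (18, 4, SFO, LAX, 31), (18, 4, SFO, LAX, 6), (18, 8, CDG, LHR, 13), (18, 8, CDG, LHR, 25), (18, 8, CDG, LHR, 31), (18, 8, CDG, LHR, 6), (23, 6, DEN, IAD, 16), (23, 6, DEN, IAD, 28), (23, 6, DEN, IAD, 34), (23, 6, DEN, IAD, 5)}
Natural join on dst: {(18, 16, SEA, ATL, 13, 7660, ATL), (18, 16, SEA, ATL, 25, 7660, ATL), (18, 16, SEA, ATL, 31, 7660, ATL), (18, 16, SEA, ATL, 6, 7660, ATL), (18, 38, IAD, LAX, 13, 630, BOS), (18, 38, IAD, LAX, 25, 630, BOS), (18, 38, IAD, LAX, 31, 630, BOS), (18, 38, IAD, LAX, 6, 630, BOS), (18, 4, SFO, LAX, 13, 630, BOS), (18, 4, SFO, LAX, 25, 630, BOS), (18, 4, SFO, LAX, 31, 630, BOS), (18, 4, SFO, LAX, 6, 630, BOS), (18, 8, CDG, LHR, 13, 690, NYC), (18, 8, CDG, LHR, 25, 690, NYC), (18, 8, CDG, LHR, 31, 690, NYC), (18, 8, CDG, LHR, 6, 690, NYC)}
Apply σ_{dst != LAX}; surviving tuples: {(18, 16, SEA, ATL, 13, 7660, ATL), (18, 16, SEA, ATL, 25, 7660, ATL), (18, 16, SEA, ATL, 31, 7660, ATL), (18, 16, SEA, ATL, 6, 7660, ATL), (18, 8, CDG, LHR, 13, 690, NYC), (18, 8, CDG, LHR, 25, 690, NYC), (18, 8, CDG, LHR, 31, 690, NYC), (18, 8, CDG, LHR, 6, 690, NYC)}
Apply σ_{dst != ATL}; surviving tuples: {(18, 8, CDG, LHR, 13, 690, NYC), (18, 8, CDG, LHR, 25, 690, NYC), (18, 8, CDG, LHR, 31, 690, NYC), (18, 8, CDG, LHR, 6, 690, NYC)}
π_{fno, dist, pid} gives {(13, 690, 18), (25, 690, 18), (31, 690, 18), (6, 690, 18)}.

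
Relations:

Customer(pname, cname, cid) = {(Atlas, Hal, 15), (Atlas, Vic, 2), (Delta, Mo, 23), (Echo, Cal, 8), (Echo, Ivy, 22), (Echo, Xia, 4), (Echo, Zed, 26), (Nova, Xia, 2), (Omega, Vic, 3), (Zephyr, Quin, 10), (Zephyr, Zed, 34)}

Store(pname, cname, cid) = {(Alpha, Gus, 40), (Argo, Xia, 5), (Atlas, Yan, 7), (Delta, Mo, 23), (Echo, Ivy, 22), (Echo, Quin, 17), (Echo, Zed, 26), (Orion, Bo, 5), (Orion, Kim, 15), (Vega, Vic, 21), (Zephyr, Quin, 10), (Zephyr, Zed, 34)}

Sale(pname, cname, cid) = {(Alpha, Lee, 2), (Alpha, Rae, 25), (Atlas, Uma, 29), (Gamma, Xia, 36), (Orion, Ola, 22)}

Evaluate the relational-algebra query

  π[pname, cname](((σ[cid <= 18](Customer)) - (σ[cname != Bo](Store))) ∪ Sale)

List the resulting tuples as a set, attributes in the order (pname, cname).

{(Alpha, Lee), (Alpha, Rae), (Atlas, Hal), (Atlas, Uma), (Atlas, Vic), (Echo, Cal), (Echo, Xia), (Gamma, Xia), (Nova, Xia), (Omega, Vic), (Orion, Ola)}

Apply σ_{cid <= 18}; surviving tuples: {(Atlas, Hal, 15), (Atlas, Vic, 2), (Echo, Cal, 8), (Echo, Xia, 4), (Nova, Xia, 2), (Omega, Vic, 3), (Zephyr, Quin, 10)}
Apply σ_{cname != Bo}; surviving tuples: {(Alpha, Gus, 40), (Argo, Xia, 5), (Atlas, Yan, 7), (Delta, Mo, 23), (Echo, Ivy, 22), (Echo, Quin, 17), (Echo, Zed, 26), (Orion, Kim, 15), (Vega, Vic, 21), (Zephyr, Quin, 10), (Zephyr, Zed, 34)}
Set difference of the two operands is {(Atlas, Hal, 15), (Atlas, Vic, 2), (Echo, Cal, 8), (Echo, Xia, 4), (Nova, Xia, 2), (Omega, Vic, 3)}.
Set union of the two operands is {(Alpha, Lee, 2), (Alpha, Rae, 25), (Atlas, Hal, 15), (Atlas, Uma, 29), (Atlas, Vic, 2), (Echo, Cal, 8), (Echo, Xia, 4), (Gamma, Xia, 36), (Nova, Xia, 2), (Omega, Vic, 3), (Orion, Ola, 22)}.
Keep only column(s) pname, cname: {(Alpha, Lee), (Alpha, Rae), (Atlas, Hal), (Atlas, Uma), (Atlas, Vic), (Echo, Cal), (Echo, Xia), (Gamma, Xia), (Nova, Xia), (Omega, Vic), (Orion, Ola)}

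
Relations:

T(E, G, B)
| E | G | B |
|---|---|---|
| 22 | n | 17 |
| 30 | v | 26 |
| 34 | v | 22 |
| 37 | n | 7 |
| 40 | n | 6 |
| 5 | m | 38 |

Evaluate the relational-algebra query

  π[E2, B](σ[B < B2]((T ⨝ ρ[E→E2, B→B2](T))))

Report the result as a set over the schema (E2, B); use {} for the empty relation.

ρ[E→E2, B→B2]: schema becomes (E2, G, B2); tuples unchanged.
T ⋈ ρ[E→E2, B→B2](T) (natural join on G): {(22, n, 17, 22, 17), (22, n, 17, 37, 7), (22, n, 17, 40, 6), (30, v, 26, 30, 26), (30, v, 26, 34, 22), (34, v, 22, 30, 26), (34, v, 22, 34, 22), (37, n, 7, 22, 17), (37, n, 7, 37, 7), (37, n, 7, 40, 6), (40, n, 6, 22, 17), (40, n, 6, 37, 7), (40, n, 6, 40, 6), (5, m, 38, 5, 38)}
Filtering on B < B2 leaves {(34, v, 22, 30, 26), (37, n, 7, 22, 17), (40, n, 6, 22, 17), (40, n, 6, 37, 7)}.
π[E2, B]: project onto (E2, B) → {(22, 6), (22, 7), (30, 22), (37, 6)}

{(22, 6), (22, 7), (30, 22), (37, 6)}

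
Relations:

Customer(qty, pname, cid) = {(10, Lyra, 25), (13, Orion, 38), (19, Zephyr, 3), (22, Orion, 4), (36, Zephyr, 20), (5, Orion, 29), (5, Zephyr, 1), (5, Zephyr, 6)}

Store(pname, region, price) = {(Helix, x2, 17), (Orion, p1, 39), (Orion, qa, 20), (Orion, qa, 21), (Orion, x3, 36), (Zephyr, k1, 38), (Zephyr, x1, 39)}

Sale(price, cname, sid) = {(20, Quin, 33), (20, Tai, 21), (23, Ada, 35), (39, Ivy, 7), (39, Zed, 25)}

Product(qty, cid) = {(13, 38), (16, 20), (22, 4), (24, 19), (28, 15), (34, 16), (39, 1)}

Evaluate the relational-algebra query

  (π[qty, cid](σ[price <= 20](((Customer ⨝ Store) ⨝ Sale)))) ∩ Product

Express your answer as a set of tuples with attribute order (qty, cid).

Joining Customer and Store on pname yields {(13, Orion, 38, p1, 39), (13, Orion, 38, qa, 20), (13, Orion, 38, qa, 21), (13, Orion, 38, x3, 36), (19, Zephyr, 3, k1, 38), (19, Zephyr, 3, x1, 39), (22, Orion, 4, p1, 39), (22, Orion, 4, qa, 20), (22, Orion, 4, qa, 21), (22, Orion, 4, x3, 36), (36, Zephyr, 20, k1, 38), (36, Zephyr, 20, x1, 39), (5, Orion, 29, p1, 39), (5, Orion, 29, qa, 20), (5, Orion, 29, qa, 21), (5, Orion, 29, x3, 36), (5, Zephyr, 1, k1, 38), (5, Zephyr, 1, x1, 39), (5, Zephyr, 6, k1, 38), (5, Zephyr, 6, x1, 39)}.
Joining (Customer ⨝ Store) and Sale on price yields {(13, Orion, 38, p1, 39, Ivy, 7), (13, Orion, 38, p1, 39, Zed, 25), (13, Orion, 38, qa, 20, Quin, 33), (13, Orion, 38, qa, 20, Tai, 21), (19, Zephyr, 3, x1, 39, Ivy, 7), (19, Zephyr, 3, x1, 39, Zed, 25), (22, Orion, 4, p1, 39, Ivy, 7), (22, Orion, 4, p1, 39, Zed, 25), (22, Orion, 4, qa, 20, Quin, 33), (22, Orion, 4, qa, 20, Tai, 21), (36, Zephyr, 20, x1, 39, Ivy, 7), (36, Zephyr, 20, x1, 39, Zed, 25), (5, Orion, 29, p1, 39, Ivy, 7), (5, Orion, 29, p1, 39, Zed, 25), (5, Orion, 29, qa, 20, Quin, 33), (5, Orion, 29, qa, 20, Tai, 21), (5, Zephyr, 1, x1, 39, Ivy, 7), (5, Zephyr, 1, x1, 39, Zed, 25), (5, Zephyr, 6, x1, 39, Ivy, 7), (5, Zephyr, 6, x1, 39, Zed, 25)}.
σ[price <= 20]: keep tuples satisfying price <= 20 → {(13, Orion, 38, qa, 20, Quin, 33), (13, Orion, 38, qa, 20, Tai, 21), (22, Orion, 4, qa, 20, Quin, 33), (22, Orion, 4, qa, 20, Tai, 21), (5, Orion, 29, qa, 20, Quin, 33), (5, Orion, 29, qa, 20, Tai, 21)}
Keep only column(s) qty, cid (3 duplicate(s) eliminated): {(13, 38), (22, 4), (5, 29)}
Taking the intersection: {(13, 38), (22, 4)}

{(13, 38), (22, 4)}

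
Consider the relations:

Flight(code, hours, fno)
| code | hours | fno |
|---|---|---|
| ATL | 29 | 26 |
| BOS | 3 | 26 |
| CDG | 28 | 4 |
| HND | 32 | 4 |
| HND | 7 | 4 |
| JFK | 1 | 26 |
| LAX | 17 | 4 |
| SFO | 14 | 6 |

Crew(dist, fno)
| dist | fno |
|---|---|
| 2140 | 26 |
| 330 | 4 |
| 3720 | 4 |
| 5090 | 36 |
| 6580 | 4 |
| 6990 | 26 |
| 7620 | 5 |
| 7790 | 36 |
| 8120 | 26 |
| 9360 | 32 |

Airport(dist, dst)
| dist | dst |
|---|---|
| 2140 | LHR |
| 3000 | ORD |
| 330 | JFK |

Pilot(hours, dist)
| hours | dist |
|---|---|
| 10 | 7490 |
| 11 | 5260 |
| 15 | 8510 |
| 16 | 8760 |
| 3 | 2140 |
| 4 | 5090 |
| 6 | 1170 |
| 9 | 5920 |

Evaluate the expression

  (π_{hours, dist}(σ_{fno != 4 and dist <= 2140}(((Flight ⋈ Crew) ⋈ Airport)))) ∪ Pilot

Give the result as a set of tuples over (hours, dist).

Natural join on fno: {(ATL, 29, 26, 2140), (ATL, 29, 26, 6990), (ATL, 29, 26, 8120), (BOS, 3, 26, 2140), (BOS, 3, 26, 6990), (BOS, 3, 26, 8120), (CDG, 28, 4, 330), (CDG, 28, 4, 3720), (CDG, 28, 4, 6580), (HND, 32, 4, 330), (HND, 32, 4, 3720), (HND, 32, 4, 6580), (HND, 7, 4, 330), (HND, 7, 4, 3720), (HND, 7, 4, 6580), (JFK, 1, 26, 2140), (JFK, 1, 26, 6990), (JFK, 1, 26, 8120), (LAX, 17, 4, 330), (LAX, 17, 4, 3720), (LAX, 17, 4, 6580)}
Natural join on dist: {(ATL, 29, 26, 2140, LHR), (BOS, 3, 26, 2140, LHR), (CDG, 28, 4, 330, JFK), (HND, 32, 4, 330, JFK), (HND, 7, 4, 330, JFK), (JFK, 1, 26, 2140, LHR), (LAX, 17, 4, 330, JFK)}
Apply σ_{fno != 4 and dist <= 2140}; surviving tuples: {(ATL, 29, 26, 2140, LHR), (BOS, 3, 26, 2140, LHR), (JFK, 1, 26, 2140, LHR)}
π_{hours, dist} gives {(1, 2140), (29, 2140), (3, 2140)}.
Union: {(1, 2140), (29, 2140), (3, 2140)} with {(10, 7490), (11, 5260), (15, 8510), (16, 8760), (3, 2140), (4, 5090), (6, 1170), (9, 5920)} → {(1, 2140), (10, 7490), (11, 5260), (15, 8510), (16, 8760), (29, 2140), (3, 2140), (4, 5090), (6, 1170), (9, 5920)}

{(1, 2140), (10, 7490), (11, 5260), (15, 8510), (16, 8760), (29, 2140), (3, 2140), (4, 5090), (6, 1170), (9, 5920)}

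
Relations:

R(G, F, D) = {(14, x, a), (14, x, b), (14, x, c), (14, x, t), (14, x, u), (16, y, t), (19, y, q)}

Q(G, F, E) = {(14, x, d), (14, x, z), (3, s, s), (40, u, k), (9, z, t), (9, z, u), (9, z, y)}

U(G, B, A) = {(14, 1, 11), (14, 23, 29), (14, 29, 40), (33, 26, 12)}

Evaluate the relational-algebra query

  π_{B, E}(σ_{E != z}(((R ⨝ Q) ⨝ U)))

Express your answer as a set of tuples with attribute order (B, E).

{(1, d), (23, d), (29, d)}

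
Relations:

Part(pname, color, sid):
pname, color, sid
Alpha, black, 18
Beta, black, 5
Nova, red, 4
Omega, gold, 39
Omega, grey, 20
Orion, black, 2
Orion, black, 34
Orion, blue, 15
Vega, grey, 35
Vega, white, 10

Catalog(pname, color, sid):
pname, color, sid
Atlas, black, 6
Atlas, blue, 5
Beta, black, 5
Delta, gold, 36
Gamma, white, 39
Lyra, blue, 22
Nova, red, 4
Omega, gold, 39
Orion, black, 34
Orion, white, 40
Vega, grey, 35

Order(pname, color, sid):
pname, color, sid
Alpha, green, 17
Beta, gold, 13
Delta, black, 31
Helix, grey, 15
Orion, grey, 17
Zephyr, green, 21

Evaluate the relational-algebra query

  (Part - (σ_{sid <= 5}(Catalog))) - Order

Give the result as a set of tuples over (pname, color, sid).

Apply σ_{sid <= 5}; surviving tuples: {(Atlas, blue, 5), (Beta, black, 5), (Nova, red, 4)}
Taking the difference: {(Alpha, black, 18), (Omega, gold, 39), (Omega, grey, 20), (Orion, black, 2), (Orion, black, 34), (Orion, blue, 15), (Vega, grey, 35), (Vega, white, 10)}
Taking the difference: {(Alpha, black, 18), (Omega, gold, 39), (Omega, grey, 20), (Orion, black, 2), (Orion, black, 34), (Orion, blue, 15), (Vega, grey, 35), (Vega, white, 10)}

{(Alpha, black, 18), (Omega, gold, 39), (Omega, grey, 20), (Orion, black, 2), (Orion, black, 34), (Orion, blue, 15), (Vega, grey, 35), (Vega, white, 10)}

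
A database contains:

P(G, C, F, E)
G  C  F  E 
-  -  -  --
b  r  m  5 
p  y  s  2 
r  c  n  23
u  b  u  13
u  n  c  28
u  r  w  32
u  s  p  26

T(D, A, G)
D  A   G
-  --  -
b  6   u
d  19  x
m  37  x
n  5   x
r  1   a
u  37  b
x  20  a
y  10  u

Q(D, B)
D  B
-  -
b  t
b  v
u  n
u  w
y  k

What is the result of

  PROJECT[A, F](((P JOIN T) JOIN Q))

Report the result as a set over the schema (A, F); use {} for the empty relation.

P ⋈ T (natural join on G): {(b, r, m, 5, u, 37), (u, b, u, 13, b, 6), (u, b, u, 13, y, 10), (u, n, c, 28, b, 6), (u, n, c, 28, y, 10), (u, r, w, 32, b, 6), (u, r, w, 32, y, 10), (u, s, p, 26, b, 6), (u, s, p, 26, y, 10)}
(P JOIN T) ⋈ Q (natural join on D): {(b, r, m, 5, u, 37, n), (b, r, m, 5, u, 37, w), (u, b, u, 13, b, 6, t), (u, b, u, 13, b, 6, v), (u, b, u, 13, y, 10, k), (u, n, c, 28, b, 6, t), (u, n, c, 28, b, 6, v), (u, n, c, 28, y, 10, k), (u, r, w, 32, b, 6, t), (u, r, w, 32, b, 6, v), (u, r, w, 32, y, 10, k), (u, s, p, 26, b, 6, t), (u, s, p, 26, b, 6, v), (u, s, p, 26, y, 10, k)}
π[A, F]: project onto (A, F) (5 duplicate(s) eliminated) → {(10, c), (10, p), (10, u), (10, w), (37, m), (6, c), (6, p), (6, u), (6, w)}

{(10, c), (10, p), (10, u), (10, w), (37, m), (6, c), (6, p), (6, u), (6, w)}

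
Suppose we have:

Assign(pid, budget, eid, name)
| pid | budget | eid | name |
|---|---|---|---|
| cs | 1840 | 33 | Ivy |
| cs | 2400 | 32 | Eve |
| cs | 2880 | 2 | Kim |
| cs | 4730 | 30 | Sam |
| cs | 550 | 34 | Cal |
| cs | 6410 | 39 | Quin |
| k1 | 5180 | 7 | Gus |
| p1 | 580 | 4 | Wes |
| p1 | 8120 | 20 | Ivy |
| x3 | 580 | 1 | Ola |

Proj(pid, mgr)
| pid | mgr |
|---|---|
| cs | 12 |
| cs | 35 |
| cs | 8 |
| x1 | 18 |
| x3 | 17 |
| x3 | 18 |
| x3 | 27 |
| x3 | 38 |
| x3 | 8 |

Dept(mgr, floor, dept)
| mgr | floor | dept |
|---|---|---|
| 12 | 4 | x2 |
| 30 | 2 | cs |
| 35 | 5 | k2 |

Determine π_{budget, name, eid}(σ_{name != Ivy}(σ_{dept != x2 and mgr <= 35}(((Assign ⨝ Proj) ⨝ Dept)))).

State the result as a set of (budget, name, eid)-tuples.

{(2400, Eve, 32), (2880, Kim, 2), (4730, Sam, 30), (550, Cal, 34), (6410, Quin, 39)}

Assign ⋈ Proj (natural join on pid): {(cs, 1840, 33, Ivy, 12), (cs, 1840, 33, Ivy, 35), (cs, 1840, 33, Ivy, 8), (cs, 2400, 32, Eve, 12), (cs, 2400, 32, Eve, 35), (cs, 2400, 32, Eve, 8), (cs, 2880, 2, Kim, 12), (cs, 2880, 2, Kim, 35), (cs, 2880, 2, Kim, 8), (cs, 4730, 30, Sam, 12), (cs, 4730, 30, Sam, 35), (cs, 4730, 30, Sam, 8), (cs, 550, 34, Cal, 12), (cs, 550, 34, Cal, 35), (cs, 550, 34, Cal, 8), (cs, 6410, 39, Quin, 12), (cs, 6410, 39, Quin, 35), (cs, 6410, 39, Quin, 8), (x3, 580, 1, Ola, 17), (x3, 580, 1, Ola, 18), (x3, 580, 1, Ola, 27), (x3, 580, 1, Ola, 38), (x3, 580, 1, Ola, 8)}
(Assign ⨝ Proj) ⋈ Dept (natural join on mgr): {(cs, 1840, 33, Ivy, 12, 4, x2), (cs, 1840, 33, Ivy, 35, 5, k2), (cs, 2400, 32, Eve, 12, 4, x2), (cs, 2400, 32, Eve, 35, 5, k2), (cs, 2880, 2, Kim, 12, 4, x2), (cs, 2880, 2, Kim, 35, 5, k2), (cs, 4730, 30, Sam, 12, 4, x2), (cs, 4730, 30, Sam, 35, 5, k2), (cs, 550, 34, Cal, 12, 4, x2), (cs, 550, 34, Cal, 35, 5, k2), (cs, 6410, 39, Quin, 12, 4, x2), (cs, 6410, 39, Quin, 35, 5, k2)}
Filtering on dept != x2 and mgr <= 35 leaves {(cs, 1840, 33, Ivy, 35, 5, k2), (cs, 2400, 32, Eve, 35, 5, k2), (cs, 2880, 2, Kim, 35, 5, k2), (cs, 4730, 30, Sam, 35, 5, k2), (cs, 550, 34, Cal, 35, 5, k2), (cs, 6410, 39, Quin, 35, 5, k2)}.
Filtering on name != Ivy leaves {(cs, 2400, 32, Eve, 35, 5, k2), (cs, 2880, 2, Kim, 35, 5, k2), (cs, 4730, 30, Sam, 35, 5, k2), (cs, 550, 34, Cal, 35, 5, k2), (cs, 6410, 39, Quin, 35, 5, k2)}.
π_{budget, name, eid} gives {(2400, Eve, 32), (2880, Kim, 2), (4730, Sam, 30), (550, Cal, 34), (6410, Quin, 39)}.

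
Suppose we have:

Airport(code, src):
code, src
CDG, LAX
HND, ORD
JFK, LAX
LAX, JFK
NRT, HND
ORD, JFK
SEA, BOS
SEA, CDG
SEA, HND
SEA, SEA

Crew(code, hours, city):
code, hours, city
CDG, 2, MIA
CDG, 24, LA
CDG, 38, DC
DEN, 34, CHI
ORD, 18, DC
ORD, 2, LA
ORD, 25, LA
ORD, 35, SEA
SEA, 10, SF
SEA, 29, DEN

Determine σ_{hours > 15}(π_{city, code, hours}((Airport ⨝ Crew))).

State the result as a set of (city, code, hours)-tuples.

{(DC, CDG, 38), (DC, ORD, 18), (DEN, SEA, 29), (LA, CDG, 24), (LA, ORD, 25), (SEA, ORD, 35)}

Airport ⋈ Crew (natural join on code): {(CDG, LAX, 2, MIA), (CDG, LAX, 24, LA), (CDG, LAX, 38, DC), (ORD, JFK, 18, DC), (ORD, JFK, 2, LA), (ORD, JFK, 25, LA), (ORD, JFK, 35, SEA), (SEA, BOS, 10, SF), (SEA, BOS, 29, DEN), (SEA, CDG, 10, SF), (SEA, CDG, 29, DEN), (SEA, HND, 10, SF), (SEA, HND, 29, DEN), (SEA, SEA, 10, SF), (SEA, SEA, 29, DEN)}
π[city, code, hours]: project onto (city, code, hours) (6 duplicate(s) eliminated) → {(DC, CDG, 38), (DC, ORD, 18), (DEN, SEA, 29), (LA, CDG, 24), (LA, ORD, 2), (LA, ORD, 25), (MIA, CDG, 2), (SEA, ORD, 35), (SF, SEA, 10)}
Apply σ_{hours > 15}; surviving tuples: {(DC, CDG, 38), (DC, ORD, 18), (DEN, SEA, 29), (LA, CDG, 24), (LA, ORD, 25), (SEA, ORD, 35)}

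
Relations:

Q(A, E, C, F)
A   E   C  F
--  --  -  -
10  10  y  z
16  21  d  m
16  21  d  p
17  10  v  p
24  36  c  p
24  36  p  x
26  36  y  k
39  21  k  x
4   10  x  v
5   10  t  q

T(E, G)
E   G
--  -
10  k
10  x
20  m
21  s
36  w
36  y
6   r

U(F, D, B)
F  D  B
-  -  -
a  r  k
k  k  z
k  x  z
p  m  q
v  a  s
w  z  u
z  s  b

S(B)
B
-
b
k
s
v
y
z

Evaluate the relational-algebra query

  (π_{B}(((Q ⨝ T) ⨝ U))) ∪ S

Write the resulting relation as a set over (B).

{b, k, q, s, v, y, z}

Joining Q and T on E yields {(10, 10, y, z, k), (10, 10, y, z, x), (16, 21, d, m, s), (16, 21, d, p, s), (17, 10, v, p, k), (17, 10, v, p, x), (24, 36, c, p, w), (24, 36, c, p, y), (24, 36, p, x, w), (24, 36, p, x, y), (26, 36, y, k, w), (26, 36, y, k, y), (39, 21, k, x, s), (4, 10, x, v, k), (4, 10, x, v, x), (5, 10, t, q, k), (5, 10, t, q, x)}.
Joining (Q ⨝ T) and U on F yields {(10, 10, y, z, k, s, b), (10, 10, y, z, x, s, b), (16, 21, d, p, s, m, q), (17, 10, v, p, k, m, q), (17, 10, v, p, x, m, q), (24, 36, c, p, w, m, q), (24, 36, c, p, y, m, q), (26, 36, y, k, w, k, z), (26, 36, y, k, w, x, z), (26, 36, y, k, y, k, z), (26, 36, y, k, y, x, z), (4, 10, x, v, k, a, s), (4, 10, x, v, x, a, s)}.
Keep only column(s) B (9 duplicate(s) eliminated): {b, q, s, z}
Set union of the two operands is {b, k, q, s, v, y, z}.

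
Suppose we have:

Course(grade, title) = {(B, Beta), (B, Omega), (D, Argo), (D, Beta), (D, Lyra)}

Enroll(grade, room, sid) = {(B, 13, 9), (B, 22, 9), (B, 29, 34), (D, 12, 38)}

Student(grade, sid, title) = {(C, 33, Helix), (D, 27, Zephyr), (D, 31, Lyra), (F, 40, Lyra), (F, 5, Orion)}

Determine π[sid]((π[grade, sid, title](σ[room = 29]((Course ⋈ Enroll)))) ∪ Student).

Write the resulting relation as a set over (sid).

Course ⋈ Enroll (natural join on grade): {(B, Beta, 13, 9), (B, Beta, 22, 9), (B, Beta, 29, 34), (B, Omega, 13, 9), (B, Omega, 22, 9), (B, Omega, 29, 34), (D, Argo, 12, 38), (D, Beta, 12, 38), (D, Lyra, 12, 38)}
Filtering on room = 29 leaves {(B, Beta, 29, 34), (B, Omega, 29, 34)}.
Keep only column(s) grade, sid, title: {(B, 34, Beta), (B, 34, Omega)}
Set union of the two operands is {(B, 34, Beta), (B, 34, Omega), (C, 33, Helix), (D, 27, Zephyr), (D, 31, Lyra), (F, 40, Lyra), (F, 5, Orion)}.
Keep only column(s) sid (1 duplicate(s) eliminated): {27, 31, 33, 34, 40, 5}

{27, 31, 33, 34, 40, 5}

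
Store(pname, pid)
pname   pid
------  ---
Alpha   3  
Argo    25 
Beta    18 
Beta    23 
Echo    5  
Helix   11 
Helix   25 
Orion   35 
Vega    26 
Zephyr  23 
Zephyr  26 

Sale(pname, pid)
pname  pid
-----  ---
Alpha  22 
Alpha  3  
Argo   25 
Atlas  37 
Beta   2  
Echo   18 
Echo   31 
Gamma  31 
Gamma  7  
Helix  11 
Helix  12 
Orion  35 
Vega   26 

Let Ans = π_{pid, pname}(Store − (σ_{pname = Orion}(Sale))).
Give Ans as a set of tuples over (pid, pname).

{(11, Helix), (18, Beta), (23, Beta), (23, Zephyr), (25, Argo), (25, Helix), (26, Vega), (26, Zephyr), (3, Alpha), (5, Echo)}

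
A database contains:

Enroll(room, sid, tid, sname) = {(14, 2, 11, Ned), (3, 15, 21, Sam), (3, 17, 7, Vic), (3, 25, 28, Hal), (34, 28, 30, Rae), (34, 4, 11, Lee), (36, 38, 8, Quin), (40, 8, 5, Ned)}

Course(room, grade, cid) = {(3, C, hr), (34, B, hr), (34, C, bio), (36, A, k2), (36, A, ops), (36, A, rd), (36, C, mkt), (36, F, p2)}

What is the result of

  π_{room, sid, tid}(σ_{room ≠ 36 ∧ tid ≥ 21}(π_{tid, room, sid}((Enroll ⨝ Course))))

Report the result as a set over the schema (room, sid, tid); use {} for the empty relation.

Joining Enroll and Course on room yields {(3, 15, 21, Sam, C, hr), (3, 17, 7, Vic, C, hr), (3, 25, 28, Hal, C, hr), (34, 28, 30, Rae, B, hr), (34, 28, 30, Rae, C, bio), (34, 4, 11, Lee, B, hr), (34, 4, 11, Lee, C, bio), (36, 38, 8, Quin, A, k2), (36, 38, 8, Quin, A, ops), (36, 38, 8, Quin, A, rd), (36, 38, 8, Quin, C, mkt), (36, 38, 8, Quin, F, p2)}.
Keep only column(s) tid, room, sid (6 duplicate(s) eliminated): {(11, 34, 4), (21, 3, 15), (28, 3, 25), (30, 34, 28), (7, 3, 17), (8, 36, 38)}
Filtering on room ≠ 36 ∧ tid ≥ 21 leaves {(21, 3, 15), (28, 3, 25), (30, 34, 28)}.
Keep only column(s) room, sid, tid: {(3, 15, 21), (3, 25, 28), (34, 28, 30)}

{(3, 15, 21), (3, 25, 28), (34, 28, 30)}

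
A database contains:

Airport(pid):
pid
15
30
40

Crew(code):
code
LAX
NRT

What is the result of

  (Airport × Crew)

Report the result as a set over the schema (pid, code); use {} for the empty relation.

{(15, LAX), (15, NRT), (30, LAX), (30, NRT), (40, LAX), (40, NRT)}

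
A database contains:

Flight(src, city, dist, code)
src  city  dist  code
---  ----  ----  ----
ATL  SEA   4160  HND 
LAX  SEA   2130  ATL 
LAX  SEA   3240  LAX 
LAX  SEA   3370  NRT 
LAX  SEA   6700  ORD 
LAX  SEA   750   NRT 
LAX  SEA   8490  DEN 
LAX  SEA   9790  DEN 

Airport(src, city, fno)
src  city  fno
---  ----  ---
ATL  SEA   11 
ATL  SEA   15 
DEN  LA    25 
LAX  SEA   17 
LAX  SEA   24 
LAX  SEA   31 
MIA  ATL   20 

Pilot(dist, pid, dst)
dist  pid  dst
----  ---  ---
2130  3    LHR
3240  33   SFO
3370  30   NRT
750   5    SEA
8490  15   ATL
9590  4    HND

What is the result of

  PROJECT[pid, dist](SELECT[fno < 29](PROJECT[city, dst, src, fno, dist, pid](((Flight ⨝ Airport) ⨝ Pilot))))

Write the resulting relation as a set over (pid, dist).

Natural join on src, city: {(ATL, SEA, 4160, HND, 11), (ATL, SEA, 4160, HND, 15), (LAX, SEA, 2130, ATL, 17), (LAX, SEA, 2130, ATL, 24), (LAX, SEA, 2130, ATL, 31), (LAX, SEA, 3240, LAX, 17), (LAX, SEA, 3240, LAX, 24), (LAX, SEA, 3240, LAX, 31), (LAX, SEA, 3370, NRT, 17), (LAX, SEA, 3370, NRT, 24), (LAX, SEA, 3370, NRT, 31), (LAX, SEA, 6700, ORD, 17), (LAX, SEA, 6700, ORD, 24), (LAX, SEA, 6700, ORD, 31), (LAX, SEA, 750, NRT, 17), (LAX, SEA, 750, NRT, 24), (LAX, SEA, 750, NRT, 31), (LAX, SEA, 8490, DEN, 17), (LAX, SEA, 8490, DEN, 24), (LAX, SEA, 8490, DEN, 31), (LAX, SEA, 9790, DEN, 17), (LAX, SEA, 9790, DEN, 24), (LAX, SEA, 9790, DEN, 31)}
Natural join on dist: {(LAX, SEA, 2130, ATL, 17, 3, LHR), (LAX, SEA, 2130, ATL, 24, 3, LHR), (LAX, SEA, 2130, ATL, 31, 3, LHR), (LAX, SEA, 3240, LAX, 17, 33, SFO), (LAX, SEA, 3240, LAX, 24, 33, SFO), (LAX, SEA, 3240, LAX, 31, 33, SFO), (LAX, SEA, 3370, NRT, 17, 30, NRT), (LAX, SEA, 3370, NRT, 24, 30, NRT), (LAX, SEA, 3370, NRT, 31, 30, NRT), (LAX, SEA, 750, NRT, 17, 5, SEA), (LAX, SEA, 750, NRT, 24, 5, SEA), (LAX, SEA, 750, NRT, 31, 5, SEA), (LAX, SEA, 8490, DEN, 17, 15, ATL), (LAX, SEA, 8490, DEN, 24, 15, ATL), (LAX, SEA, 8490, DEN, 31, 15, ATL)}
Projecting to city, dst, src, fno, dist, pid: {(SEA, ATL, LAX, 17, 8490, 15), (SEA, ATL, LAX, 24, 8490, 15), (SEA, ATL, LAX, 31, 8490, 15), (SEA, LHR, LAX, 17, 2130, 3), (SEA, LHR, LAX, 24, 2130, 3), (SEA, LHR, LAX, 31, 2130, 3), (SEA, NRT, LAX, 17, 3370, 30), (SEA, NRT, LAX, 24, 3370, 30), (SEA, NRT, LAX, 31, 3370, 30), (SEA, SEA, LAX, 17, 750, 5), (SEA, SEA, LAX, 24, 750, 5), (SEA, SEA, LAX, 31, 750, 5), (SEA, SFO, LAX, 17, 3240, 33), (SEA, SFO, LAX, 24, 3240, 33), (SEA, SFO, LAX, 31, 3240, 33)}
σ[fno < 29]: keep tuples satisfying fno < 29 → {(SEA, ATL, LAX, 17, 8490, 15), (SEA, ATL, LAX, 24, 8490, 15), (SEA, LHR, LAX, 17, 2130, 3), (SEA, LHR, LAX, 24, 2130, 3), (SEA, NRT, LAX, 17, 3370, 30), (SEA, NRT, LAX, 24, 3370, 30), (SEA, SEA, LAX, 17, 750, 5), (SEA, SEA, LAX, 24, 750, 5), (SEA, SFO, LAX, 17, 3240, 33), (SEA, SFO, LAX, 24, 3240, 33)}
Projecting to pid, dist (5 duplicate(s) eliminated): {(15, 8490), (3, 2130), (30, 3370), (33, 3240), (5, 750)}

{(15, 8490), (3, 2130), (30, 3370), (33, 3240), (5, 750)}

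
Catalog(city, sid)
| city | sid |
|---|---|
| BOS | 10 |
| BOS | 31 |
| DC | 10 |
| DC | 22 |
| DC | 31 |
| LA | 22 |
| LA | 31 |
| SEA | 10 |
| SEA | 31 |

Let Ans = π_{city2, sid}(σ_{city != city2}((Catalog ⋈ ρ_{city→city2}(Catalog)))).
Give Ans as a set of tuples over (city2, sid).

ρ[city→city2]: schema becomes (city2, sid); tuples unchanged.
Natural join on sid: {(BOS, 10, BOS), (BOS, 10, DC), (BOS, 10, SEA), (BOS, 31, BOS), (BOS, 31, DC), (BOS, 31, LA), (BOS, 31, SEA), (DC, 10, BOS), (DC, 10, DC), (DC, 10, SEA), (DC, 22, DC), (DC, 22, LA), (DC, 31, BOS), (DC, 31, DC), (DC, 31, LA), (DC, 31, SEA), (LA, 22, DC), (LA, 22, LA), (LA, 31, BOS), (LA, 31, DC), (LA, 31, LA), (LA, 31, SEA), (SEA, 10, BOS), (SEA, 10, DC), (SEA, 10, SEA), (SEA, 31, BOS), (SEA, 31, DC), (SEA, 31, LA), (SEA, 31, SEA)}
Apply σ_{city != city2}; surviving tuples: {(BOS, 10, DC), (BOS, 10, SEA), (BOS, 31, DC), (BOS, 31, LA), (BOS, 31, SEA), (DC, 10, BOS), (DC, 10, SEA), (DC, 22, LA), (DC, 31, BOS), (DC, 31, LA), (DC, 31, SEA), (LA, 22, DC), (LA, 31, BOS), (LA, 31, DC), (LA, 31, SEA), (SEA, 10, BOS), (SEA, 10, DC), (SEA, 31, BOS), (SEA, 31, DC), (SEA, 31, LA)}
π_{city2, sid} gives {(BOS, 10), (BOS, 31), (DC, 10), (DC, 22), (DC, 31), (LA, 22), (LA, 31), (SEA, 10), (SEA, 31)} (11 duplicate(s) eliminated).

{(BOS, 10), (BOS, 31), (DC, 10), (DC, 22), (DC, 31), (LA, 22), (LA, 31), (SEA, 10), (SEA, 31)}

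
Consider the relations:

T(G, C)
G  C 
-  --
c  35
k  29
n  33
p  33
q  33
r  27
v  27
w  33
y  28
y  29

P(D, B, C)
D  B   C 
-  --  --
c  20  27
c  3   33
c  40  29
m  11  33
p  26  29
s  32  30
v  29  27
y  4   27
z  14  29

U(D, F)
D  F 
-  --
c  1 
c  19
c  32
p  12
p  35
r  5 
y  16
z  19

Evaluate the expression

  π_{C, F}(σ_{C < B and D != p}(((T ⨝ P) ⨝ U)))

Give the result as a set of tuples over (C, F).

Joining T and P on C yields {(k, 29, c, 40), (k, 29, p, 26), (k, 29, z, 14), (n, 33, c, 3), (n, 33, m, 11), (p, 33, c, 3), (p, 33, m, 11), (q, 33, c, 3), (q, 33, m, 11), (r, 27, c, 20), (r, 27, v, 29), (r, 27, y, 4), (v, 27, c, 20), (v, 27, v, 29), (v, 27, y, 4), (w, 33, c, 3), (w, 33, m, 11), (y, 29, c, 40), (y, 29, p, 26), (y, 29, z, 14)}.
Joining (T ⨝ P) and U on D yields {(k, 29, c, 40, 1), (k, 29, c, 40, 19), (k, 29, c, 40, 32), (k, 29, p, 26, 12), (k, 29, p, 26, 35), (k, 29, z, 14, 19), (n, 33, c, 3, 1), (n, 33, c, 3, 19), (n, 33, c, 3, 32), (p, 33, c, 3, 1), (p, 33, c, 3, 19), (p, 33, c, 3, 32), (q, 33, c, 3, 1), (q, 33, c, 3, 19), (q, 33, c, 3, 32), (r, 27, c, 20, 1), (r, 27, c, 20, 19), (r, 27, c, 20, 32), (r, 27, y, 4, 16), (v, 27, c, 20, 1), (v, 27, c, 20, 19), (v, 27, c, 20, 32), (v, 27, y, 4, 16), (w, 33, c, 3, 1), (w, 33, c, 3, 19), (w, 33, c, 3, 32), (y, 29, c, 40, 1), (y, 29, c, 40, 19), (y, 29, c, 40, 32), (y, 29, p, 26, 12), (y, 29, p, 26, 35), (y, 29, z, 14, 19)}.
σ[C < B and D != p]: keep tuples satisfying C < B and D != p → {(k, 29, c, 40, 1), (k, 29, c, 40, 19), (k, 29, c, 40, 32), (y, 29, c, 40, 1), (y, 29, c, 40, 19), (y, 29, c, 40, 32)}
Keep only column(s) C, F (3 duplicate(s) eliminated): {(29, 1), (29, 19), (29, 32)}

{(29, 1), (29, 19), (29, 32)}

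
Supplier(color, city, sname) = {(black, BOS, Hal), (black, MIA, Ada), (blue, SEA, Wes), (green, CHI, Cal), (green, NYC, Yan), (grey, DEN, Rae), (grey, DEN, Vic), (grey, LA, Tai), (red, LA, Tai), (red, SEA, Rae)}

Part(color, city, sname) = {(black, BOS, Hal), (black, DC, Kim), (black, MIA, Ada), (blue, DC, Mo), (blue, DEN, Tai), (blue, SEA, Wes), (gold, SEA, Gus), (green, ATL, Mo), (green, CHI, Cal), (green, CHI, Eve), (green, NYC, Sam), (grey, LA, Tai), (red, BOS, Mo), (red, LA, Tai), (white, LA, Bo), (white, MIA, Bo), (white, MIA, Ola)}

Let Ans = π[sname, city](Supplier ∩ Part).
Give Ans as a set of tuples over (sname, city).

{(Ada, MIA), (Cal, CHI), (Hal, BOS), (Tai, LA), (Wes, SEA)}

Intersection: {(black, BOS, Hal), (black, MIA, Ada), (blue, SEA, Wes), (green, CHI, Cal), (green, NYC, Yan), (grey, DEN, Rae), (grey, DEN, Vic), (grey, LA, Tai), (red, LA, Tai), (red, SEA, Rae)} with {(black, BOS, Hal), (black, DC, Kim), (black, MIA, Ada), (blue, DC, Mo), (blue, DEN, Tai), (blue, SEA, Wes), (gold, SEA, Gus), (green, ATL, Mo), (green, CHI, Cal), (green, CHI, Eve), (green, NYC, Sam), (grey, LA, Tai), (red, BOS, Mo), (red, LA, Tai), (white, LA, Bo), (white, MIA, Bo), (white, MIA, Ola)} → {(black, BOS, Hal), (black, MIA, Ada), (blue, SEA, Wes), (green, CHI, Cal), (grey, LA, Tai), (red, LA, Tai)}
Keep only column(s) sname, city (1 duplicate(s) eliminated): {(Ada, MIA), (Cal, CHI), (Hal, BOS), (Tai, LA), (Wes, SEA)}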